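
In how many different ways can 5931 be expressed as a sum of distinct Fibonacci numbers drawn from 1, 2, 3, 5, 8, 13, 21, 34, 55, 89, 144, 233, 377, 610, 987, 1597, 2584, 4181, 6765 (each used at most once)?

Each representation comes from the Zeckendorf form by replacing some F_k with F_{k−1} + F_{k−2} where possible.
5931 = 4181+1597+144+8+1 = 4181+1597+144+5+3+1 = 4181+1597+89+55+8+1 = 4181+987+610+144+8+1 = 4181+1597+89+55+5+3+1 = … (30 more), for 35 in all.

35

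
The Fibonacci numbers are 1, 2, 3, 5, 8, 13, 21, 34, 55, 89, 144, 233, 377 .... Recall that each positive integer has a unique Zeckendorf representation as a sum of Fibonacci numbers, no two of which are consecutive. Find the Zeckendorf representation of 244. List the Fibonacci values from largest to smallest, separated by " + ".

Greedy algorithm:
244 − 233 = 11
11 − 8 = 3
3 − 3 = 0
So 244 = 233 + 8 + 3, with no two terms consecutive in the sequence.

233 + 8 + 3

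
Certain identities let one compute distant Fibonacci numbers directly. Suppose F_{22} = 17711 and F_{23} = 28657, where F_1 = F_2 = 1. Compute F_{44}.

By the doubling identity F_{2k} = F_k(2F_{k+1} − F_k): F_{44} = 17711·(2·28657 − 17711) = 17711·39603 = 701408733.

701408733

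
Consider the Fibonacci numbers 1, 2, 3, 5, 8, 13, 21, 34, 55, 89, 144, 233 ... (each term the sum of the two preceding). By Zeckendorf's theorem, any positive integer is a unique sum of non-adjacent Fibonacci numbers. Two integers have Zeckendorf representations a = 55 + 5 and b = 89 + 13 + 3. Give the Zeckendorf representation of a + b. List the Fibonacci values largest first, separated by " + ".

144 + 21

The two numbers are 60 and 105, so their sum is 165.
165 − 144 = 21
21 − 21 = 0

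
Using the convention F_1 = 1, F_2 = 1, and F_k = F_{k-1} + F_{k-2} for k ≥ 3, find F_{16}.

Iterating the recurrence up to F_{12} = 144 and F_{11} = 89:
F_{13} = F_{12} + F_{11} = 144 + 89 = 233
F_{14} = F_{13} + F_{12} = 233 + 144 = 377
F_{15} = F_{14} + F_{13} = 377 + 233 = 610
F_{16} = F_{15} + F_{14} = 610 + 377 = 987

987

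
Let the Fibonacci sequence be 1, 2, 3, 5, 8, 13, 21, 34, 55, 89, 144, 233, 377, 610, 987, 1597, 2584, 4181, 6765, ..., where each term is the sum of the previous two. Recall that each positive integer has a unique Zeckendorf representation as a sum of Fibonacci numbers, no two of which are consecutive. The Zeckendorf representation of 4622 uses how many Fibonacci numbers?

4181 ≤ 4622 < 6765, so take 4181; remainder 441
377 ≤ 441 < 610, so take 377; remainder 64
55 ≤ 64 < 89, so take 55; remainder 9
8 ≤ 9 < 13, so take 8; remainder 1
1 ≤ 1 < 2, so take 1; remainder 0
4622 = 4181 + 377 + 55 + 8 + 1, which has 5 terms.

5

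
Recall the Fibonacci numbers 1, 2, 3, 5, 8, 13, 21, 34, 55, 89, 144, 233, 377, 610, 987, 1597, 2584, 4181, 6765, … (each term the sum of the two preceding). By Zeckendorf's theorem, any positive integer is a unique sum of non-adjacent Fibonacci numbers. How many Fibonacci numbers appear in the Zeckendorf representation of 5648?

subtract 4181 from 5648: 1467 remains
subtract 987 from 1467: 480 remains
subtract 377 from 480: 103 remains
subtract 89 from 103: 14 remains
subtract 13 from 14: 1 remains
subtract 1 from 1: 0 remains
5648 = 4181 + 987 + 377 + 89 + 13 + 1, which has 6 terms.

6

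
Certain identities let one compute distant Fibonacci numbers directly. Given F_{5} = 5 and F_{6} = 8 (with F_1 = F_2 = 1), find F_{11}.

By F_{2k+1} = F_k² + F_{k+1}²: F_{11} = 5² + 8² = 25 + 64 = 89.

89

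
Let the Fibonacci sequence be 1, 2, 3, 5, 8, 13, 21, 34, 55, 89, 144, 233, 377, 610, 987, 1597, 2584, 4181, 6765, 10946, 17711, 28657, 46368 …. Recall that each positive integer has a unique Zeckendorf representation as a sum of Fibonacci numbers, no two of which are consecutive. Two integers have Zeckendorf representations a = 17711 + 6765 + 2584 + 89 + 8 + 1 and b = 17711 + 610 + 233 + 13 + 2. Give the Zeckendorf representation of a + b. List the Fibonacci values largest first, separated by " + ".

The two numbers are 27158 and 18569, so their sum is 45727.
take 28657 (≤ 45727); 45727 − 28657 = 17070
take 10946 (≤ 17070); 17070 − 10946 = 6124
take 4181 (≤ 6124); 6124 − 4181 = 1943
take 1597 (≤ 1943); 1943 − 1597 = 346
take 233 (≤ 346); 346 − 233 = 113
take 89 (≤ 113); 113 − 89 = 24
take 21 (≤ 24); 24 − 21 = 3
take 3 (≤ 3); 3 − 3 = 0

28657 + 10946 + 4181 + 1597 + 233 + 89 + 21 + 3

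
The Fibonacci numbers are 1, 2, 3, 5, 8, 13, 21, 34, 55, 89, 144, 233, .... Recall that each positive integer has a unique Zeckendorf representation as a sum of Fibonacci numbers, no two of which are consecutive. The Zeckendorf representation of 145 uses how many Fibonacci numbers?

145: greatest Fibonacci not exceeding it is 144, leaving 1
1: greatest Fibonacci not exceeding it is 1, leaving 0
145 = 144 + 1, which has 2 terms.

2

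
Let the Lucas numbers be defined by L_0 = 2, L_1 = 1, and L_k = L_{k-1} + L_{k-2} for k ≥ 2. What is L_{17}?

Iterating the recurrence up to L_{13} = 521 and L_{12} = 322:
L_{14} = L_{13} + L_{12} = 521 + 322 = 843
L_{15} = L_{14} + L_{13} = 843 + 521 = 1364
L_{16} = L_{15} + L_{14} = 1364 + 843 = 2207
L_{17} = L_{16} + L_{15} = 2207 + 1364 = 3571

3571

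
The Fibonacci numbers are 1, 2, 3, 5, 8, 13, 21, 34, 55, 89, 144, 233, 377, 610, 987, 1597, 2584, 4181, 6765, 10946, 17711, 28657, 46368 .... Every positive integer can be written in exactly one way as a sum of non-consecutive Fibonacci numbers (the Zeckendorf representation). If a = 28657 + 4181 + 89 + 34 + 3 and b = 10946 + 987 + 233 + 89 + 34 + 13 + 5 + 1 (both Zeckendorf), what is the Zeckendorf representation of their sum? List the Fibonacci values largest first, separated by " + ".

The two numbers are 32964 and 12308, so their sum is 45272.
Greedily peel off the largest Fibonacci term at each step:
45272: greatest Fibonacci not exceeding it is 28657, leaving 16615
16615: greatest Fibonacci not exceeding it is 10946, leaving 5669
5669: greatest Fibonacci not exceeding it is 4181, leaving 1488
1488: greatest Fibonacci not exceeding it is 987, leaving 501
501: greatest Fibonacci not exceeding it is 377, leaving 124
124: greatest Fibonacci not exceeding it is 89, leaving 35
35: greatest Fibonacci not exceeding it is 34, leaving 1
1: greatest Fibonacci not exceeding it is 1, leaving 0

28657 + 10946 + 4181 + 987 + 377 + 89 + 34 + 1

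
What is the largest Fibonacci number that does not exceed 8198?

6765

6765 ≤ 8198 < 10946, so the largest Fibonacci number not exceeding 8198 is 6765.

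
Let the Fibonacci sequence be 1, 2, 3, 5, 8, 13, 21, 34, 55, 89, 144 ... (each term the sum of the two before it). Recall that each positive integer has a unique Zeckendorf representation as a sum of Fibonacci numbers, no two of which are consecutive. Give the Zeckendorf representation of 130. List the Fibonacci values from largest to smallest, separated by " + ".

Repeatedly subtract the largest Fibonacci number that fits:
largest Fibonacci ≤ 130 is 89; 130 − 89 = 41
largest Fibonacci ≤ 41 is 34; 41 − 34 = 7
largest Fibonacci ≤ 7 is 5; 7 − 5 = 2
largest Fibonacci ≤ 2 is 2; 2 − 2 = 0
So 130 = 89 + 34 + 5 + 2, with no two terms consecutive in the sequence.

89 + 34 + 5 + 2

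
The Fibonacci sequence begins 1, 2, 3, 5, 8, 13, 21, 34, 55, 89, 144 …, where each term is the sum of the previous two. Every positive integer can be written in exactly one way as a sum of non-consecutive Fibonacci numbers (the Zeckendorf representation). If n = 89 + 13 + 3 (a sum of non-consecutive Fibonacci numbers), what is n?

105

89 + 13 + 3 = 105.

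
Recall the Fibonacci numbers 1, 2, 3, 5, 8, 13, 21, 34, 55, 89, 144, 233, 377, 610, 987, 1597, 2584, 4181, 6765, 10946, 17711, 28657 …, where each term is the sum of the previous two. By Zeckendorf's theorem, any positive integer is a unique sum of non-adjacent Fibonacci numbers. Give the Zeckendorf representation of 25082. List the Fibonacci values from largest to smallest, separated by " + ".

17711 + 6765 + 377 + 144 + 55 + 21 + 8 + 1

subtract 17711 from 25082: 7371 remains
subtract 6765 from 7371: 606 remains
subtract 377 from 606: 229 remains
subtract 144 from 229: 85 remains
subtract 55 from 85: 30 remains
subtract 21 from 30: 9 remains
subtract 8 from 9: 1 remains
subtract 1 from 1: 0 remains
So 25082 = 17711 + 6765 + 377 + 144 + 55 + 21 + 8 + 1, with no two terms consecutive in the sequence.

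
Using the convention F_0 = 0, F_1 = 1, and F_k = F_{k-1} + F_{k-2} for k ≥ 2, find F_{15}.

610

Iterating the recurrence up to F_{7} = 13 and F_{6} = 8:
F_{8} = F_{7} + F_{6} = 13 + 8 = 21
F_{9} = F_{8} + F_{7} = 21 + 13 = 34
F_{10} = F_{9} + F_{8} = 34 + 21 = 55
F_{11} = F_{10} + F_{9} = 55 + 34 = 89
F_{12} = F_{11} + F_{10} = 89 + 55 = 144
F_{13} = F_{12} + F_{11} = 144 + 89 = 233
F_{14} = F_{13} + F_{12} = 233 + 144 = 377
F_{15} = F_{14} + F_{13} = 377 + 233 = 610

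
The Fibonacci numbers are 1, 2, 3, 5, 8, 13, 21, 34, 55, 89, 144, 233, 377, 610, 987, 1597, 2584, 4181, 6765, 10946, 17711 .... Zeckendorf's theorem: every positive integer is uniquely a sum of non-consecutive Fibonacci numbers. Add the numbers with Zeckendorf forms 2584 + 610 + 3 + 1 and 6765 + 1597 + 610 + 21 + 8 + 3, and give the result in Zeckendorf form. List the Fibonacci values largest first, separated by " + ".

10946 + 987 + 233 + 34 + 2

The two numbers are 3198 and 9004, so their sum is 12202.
Repeatedly subtract the largest Fibonacci number that fits:
subtract 10946 from 12202: 1256 remains
subtract 987 from 1256: 269 remains
subtract 233 from 269: 36 remains
subtract 34 from 36: 2 remains
subtract 2 from 2: 0 remains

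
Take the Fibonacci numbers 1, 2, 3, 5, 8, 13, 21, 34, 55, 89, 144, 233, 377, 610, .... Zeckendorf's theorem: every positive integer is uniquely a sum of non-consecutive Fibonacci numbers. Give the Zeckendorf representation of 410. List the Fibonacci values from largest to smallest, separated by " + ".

377 + 21 + 8 + 3 + 1

Greedily peel off the largest Fibonacci term at each step:
410 − 377 = 33
33 − 21 = 12
12 − 8 = 4
4 − 3 = 1
1 − 1 = 0
So 410 = 377 + 21 + 8 + 3 + 1, with no two terms consecutive in the sequence.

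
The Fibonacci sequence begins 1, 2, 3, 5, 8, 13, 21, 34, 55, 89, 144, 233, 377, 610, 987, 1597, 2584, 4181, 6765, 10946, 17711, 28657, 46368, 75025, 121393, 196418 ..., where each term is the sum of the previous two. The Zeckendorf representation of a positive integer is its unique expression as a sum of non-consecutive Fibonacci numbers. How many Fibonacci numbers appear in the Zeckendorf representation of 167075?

Greedy algorithm:
167075: greatest Fibonacci not exceeding it is 121393, leaving 45682
45682: greatest Fibonacci not exceeding it is 28657, leaving 17025
17025: greatest Fibonacci not exceeding it is 10946, leaving 6079
6079: greatest Fibonacci not exceeding it is 4181, leaving 1898
1898: greatest Fibonacci not exceeding it is 1597, leaving 301
301: greatest Fibonacci not exceeding it is 233, leaving 68
68: greatest Fibonacci not exceeding it is 55, leaving 13
13: greatest Fibonacci not exceeding it is 13, leaving 0
167075 = 121393 + 28657 + 10946 + 4181 + 1597 + 233 + 55 + 13, which has 8 terms.

8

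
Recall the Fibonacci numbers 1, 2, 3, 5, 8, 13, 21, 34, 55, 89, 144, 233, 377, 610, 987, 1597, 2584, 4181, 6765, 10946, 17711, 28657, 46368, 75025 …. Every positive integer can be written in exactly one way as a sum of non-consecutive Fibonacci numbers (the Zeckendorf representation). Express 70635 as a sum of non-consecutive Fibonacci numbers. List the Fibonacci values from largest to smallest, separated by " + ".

subtract 46368 from 70635: 24267 remains
subtract 17711 from 24267: 6556 remains
subtract 4181 from 6556: 2375 remains
subtract 1597 from 2375: 778 remains
subtract 610 from 778: 168 remains
subtract 144 from 168: 24 remains
subtract 21 from 24: 3 remains
subtract 3 from 3: 0 remains
So 70635 = 46368 + 17711 + 4181 + 1597 + 610 + 144 + 21 + 3, with no two terms consecutive in the sequence.

46368 + 17711 + 4181 + 1597 + 610 + 144 + 21 + 3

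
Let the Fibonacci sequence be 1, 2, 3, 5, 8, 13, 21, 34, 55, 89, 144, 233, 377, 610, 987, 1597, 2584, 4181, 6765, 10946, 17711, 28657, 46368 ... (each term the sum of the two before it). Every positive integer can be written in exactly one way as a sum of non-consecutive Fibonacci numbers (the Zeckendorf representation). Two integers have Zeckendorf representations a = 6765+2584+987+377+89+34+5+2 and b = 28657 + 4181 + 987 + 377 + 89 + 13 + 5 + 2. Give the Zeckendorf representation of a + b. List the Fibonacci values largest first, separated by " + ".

28657 + 10946 + 4181 + 987 + 377 + 5 + 1

The two numbers are 10843 and 34311, so their sum is 45154.
take 28657 (≤ 45154); 45154 − 28657 = 16497
take 10946 (≤ 16497); 16497 − 10946 = 5551
take 4181 (≤ 5551); 5551 − 4181 = 1370
take 987 (≤ 1370); 1370 − 987 = 383
take 377 (≤ 383); 383 − 377 = 6
take 5 (≤ 6); 6 − 5 = 1
take 1 (≤ 1); 1 − 1 = 0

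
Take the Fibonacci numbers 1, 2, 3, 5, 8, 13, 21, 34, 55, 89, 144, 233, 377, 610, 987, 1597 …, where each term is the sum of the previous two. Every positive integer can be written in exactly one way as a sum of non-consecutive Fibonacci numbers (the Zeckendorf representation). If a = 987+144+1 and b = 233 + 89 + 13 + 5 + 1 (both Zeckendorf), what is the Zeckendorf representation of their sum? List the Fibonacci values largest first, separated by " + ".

The two numbers are 1132 and 341, so their sum is 1473.
1473 − 987 = 486
486 − 377 = 109
109 − 89 = 20
20 − 13 = 7
7 − 5 = 2
2 − 2 = 0

987 + 377 + 89 + 13 + 5 + 2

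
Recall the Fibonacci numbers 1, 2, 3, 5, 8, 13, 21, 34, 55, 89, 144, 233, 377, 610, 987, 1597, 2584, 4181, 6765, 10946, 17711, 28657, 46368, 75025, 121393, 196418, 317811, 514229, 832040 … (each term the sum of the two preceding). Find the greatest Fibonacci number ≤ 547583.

514229

514229 ≤ 547583 < 832040, so the largest Fibonacci number not exceeding 547583 is 514229.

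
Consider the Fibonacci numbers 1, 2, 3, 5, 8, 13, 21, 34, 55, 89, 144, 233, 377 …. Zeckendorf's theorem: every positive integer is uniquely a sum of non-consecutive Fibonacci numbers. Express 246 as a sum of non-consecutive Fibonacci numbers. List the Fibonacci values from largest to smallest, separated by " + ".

233 + 13

Repeatedly subtract the largest Fibonacci number that fits:
take 233 (≤ 246); 246 − 233 = 13
take 13 (≤ 13); 13 − 13 = 0
So 246 = 233 + 13, with no two terms consecutive in the sequence.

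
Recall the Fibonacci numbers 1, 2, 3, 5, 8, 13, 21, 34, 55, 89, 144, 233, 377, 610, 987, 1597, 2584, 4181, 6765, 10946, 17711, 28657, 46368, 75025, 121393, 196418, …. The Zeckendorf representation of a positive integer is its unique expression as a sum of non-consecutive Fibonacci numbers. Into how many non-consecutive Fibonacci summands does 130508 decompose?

9

Greedily peel off the largest Fibonacci term at each step:
take 121393 (≤ 130508); 130508 − 121393 = 9115
take 6765 (≤ 9115); 9115 − 6765 = 2350
take 1597 (≤ 2350); 2350 − 1597 = 753
take 610 (≤ 753); 753 − 610 = 143
take 89 (≤ 143); 143 − 89 = 54
take 34 (≤ 54); 54 − 34 = 20
take 13 (≤ 20); 20 − 13 = 7
take 5 (≤ 7); 7 − 5 = 2
take 2 (≤ 2); 2 − 2 = 0
130508 = 121393 + 6765 + 1597 + 610 + 89 + 34 + 13 + 5 + 2, which has 9 terms.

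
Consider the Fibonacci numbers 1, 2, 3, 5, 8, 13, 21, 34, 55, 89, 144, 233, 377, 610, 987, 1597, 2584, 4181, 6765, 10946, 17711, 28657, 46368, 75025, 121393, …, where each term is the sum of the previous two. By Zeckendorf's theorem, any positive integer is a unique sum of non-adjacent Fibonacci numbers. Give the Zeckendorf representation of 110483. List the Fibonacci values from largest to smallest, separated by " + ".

75025 + 28657 + 6765 + 34 + 2

subtract 75025 from 110483: 35458 remains
subtract 28657 from 35458: 6801 remains
subtract 6765 from 6801: 36 remains
subtract 34 from 36: 2 remains
subtract 2 from 2: 0 remains
So 110483 = 75025 + 28657 + 6765 + 34 + 2, with no two terms consecutive in the sequence.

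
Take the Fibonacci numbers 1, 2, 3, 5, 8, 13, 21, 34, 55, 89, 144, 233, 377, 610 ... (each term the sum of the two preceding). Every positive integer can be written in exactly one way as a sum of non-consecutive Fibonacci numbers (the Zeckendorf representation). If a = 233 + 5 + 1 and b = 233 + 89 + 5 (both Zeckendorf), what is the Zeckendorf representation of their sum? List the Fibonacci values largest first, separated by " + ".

The two numbers are 239 and 327, so their sum is 566.
566: greatest Fibonacci not exceeding it is 377, leaving 189
189: greatest Fibonacci not exceeding it is 144, leaving 45
45: greatest Fibonacci not exceeding it is 34, leaving 11
11: greatest Fibonacci not exceeding it is 8, leaving 3
3: greatest Fibonacci not exceeding it is 3, leaving 0

377 + 144 + 34 + 8 + 3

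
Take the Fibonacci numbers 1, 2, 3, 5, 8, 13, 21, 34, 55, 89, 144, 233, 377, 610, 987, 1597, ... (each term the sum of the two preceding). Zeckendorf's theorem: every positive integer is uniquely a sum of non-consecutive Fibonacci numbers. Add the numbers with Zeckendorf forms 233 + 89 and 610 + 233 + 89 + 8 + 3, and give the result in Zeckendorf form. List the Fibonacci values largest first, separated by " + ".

987 + 233 + 34 + 8 + 3

The two numbers are 322 and 943, so their sum is 1265.
Greedy algorithm:
subtract 987 from 1265: 278 remains
subtract 233 from 278: 45 remains
subtract 34 from 45: 11 remains
subtract 8 from 11: 3 remains
subtract 3 from 3: 0 remains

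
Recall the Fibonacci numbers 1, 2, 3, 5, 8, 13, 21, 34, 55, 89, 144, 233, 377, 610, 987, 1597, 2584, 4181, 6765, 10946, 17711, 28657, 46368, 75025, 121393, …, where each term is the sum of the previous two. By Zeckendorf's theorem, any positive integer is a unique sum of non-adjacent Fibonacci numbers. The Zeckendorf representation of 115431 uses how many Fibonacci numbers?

Greedily peel off the largest Fibonacci term at each step:
75025 ≤ 115431 < 121393, so take 75025; remainder 40406
28657 ≤ 40406 < 46368, so take 28657; remainder 11749
10946 ≤ 11749 < 17711, so take 10946; remainder 803
610 ≤ 803 < 987, so take 610; remainder 193
144 ≤ 193 < 233, so take 144; remainder 49
34 ≤ 49 < 55, so take 34; remainder 15
13 ≤ 15 < 21, so take 13; remainder 2
2 ≤ 2 < 3, so take 2; remainder 0
115431 = 75025 + 28657 + 10946 + 610 + 144 + 34 + 13 + 2, which has 8 terms.

8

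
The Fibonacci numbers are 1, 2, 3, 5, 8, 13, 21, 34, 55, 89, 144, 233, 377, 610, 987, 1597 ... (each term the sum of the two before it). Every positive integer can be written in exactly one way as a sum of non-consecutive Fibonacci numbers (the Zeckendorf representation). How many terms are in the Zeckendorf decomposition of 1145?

Repeatedly subtract the largest Fibonacci number that fits:
take 987 (≤ 1145); 1145 − 987 = 158
take 144 (≤ 158); 158 − 144 = 14
take 13 (≤ 14); 14 − 13 = 1
take 1 (≤ 1); 1 − 1 = 0
1145 = 987 + 144 + 13 + 1, which has 4 terms.

4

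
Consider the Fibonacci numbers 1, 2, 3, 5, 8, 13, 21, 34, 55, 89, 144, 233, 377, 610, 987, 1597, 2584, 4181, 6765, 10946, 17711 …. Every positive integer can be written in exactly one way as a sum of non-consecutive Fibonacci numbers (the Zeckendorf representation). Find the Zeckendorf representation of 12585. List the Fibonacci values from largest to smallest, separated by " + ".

take 10946 (≤ 12585); 12585 − 10946 = 1639
take 1597 (≤ 1639); 1639 − 1597 = 42
take 34 (≤ 42); 42 − 34 = 8
take 8 (≤ 8); 8 − 8 = 0
So 12585 = 10946 + 1597 + 34 + 8, with no two terms consecutive in the sequence.

10946 + 1597 + 34 + 8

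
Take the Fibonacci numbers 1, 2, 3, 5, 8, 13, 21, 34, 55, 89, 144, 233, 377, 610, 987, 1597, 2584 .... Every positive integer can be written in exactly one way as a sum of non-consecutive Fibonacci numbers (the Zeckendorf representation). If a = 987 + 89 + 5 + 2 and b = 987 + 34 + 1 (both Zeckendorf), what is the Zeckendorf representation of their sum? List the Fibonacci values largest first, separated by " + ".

The two numbers are 1083 and 1022, so their sum is 2105.
Greedily peel off the largest Fibonacci term at each step:
subtract 1597 from 2105: 508 remains
subtract 377 from 508: 131 remains
subtract 89 from 131: 42 remains
subtract 34 from 42: 8 remains
subtract 8 from 8: 0 remains

1597 + 377 + 89 + 34 + 8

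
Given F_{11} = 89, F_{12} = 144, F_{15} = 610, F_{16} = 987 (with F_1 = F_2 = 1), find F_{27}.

By the addition formula F_{m+n} = F_m F_{n+1} + F_{m−1} F_n with m=16, n=11: F_{27} = 987·144 + 610·89 = 142128 + 54290 = 196418.

196418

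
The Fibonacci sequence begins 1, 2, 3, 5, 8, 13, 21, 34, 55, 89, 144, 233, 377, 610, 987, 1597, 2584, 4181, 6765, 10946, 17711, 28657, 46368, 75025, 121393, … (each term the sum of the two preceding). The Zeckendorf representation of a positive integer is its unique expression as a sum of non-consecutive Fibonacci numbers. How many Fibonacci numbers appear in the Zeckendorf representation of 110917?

take 75025 (≤ 110917); 110917 − 75025 = 35892
take 28657 (≤ 35892); 35892 − 28657 = 7235
take 6765 (≤ 7235); 7235 − 6765 = 470
take 377 (≤ 470); 470 − 377 = 93
take 89 (≤ 93); 93 − 89 = 4
take 3 (≤ 4); 4 − 3 = 1
take 1 (≤ 1); 1 − 1 = 0
110917 = 75025 + 28657 + 6765 + 377 + 89 + 3 + 1, which has 7 terms.

7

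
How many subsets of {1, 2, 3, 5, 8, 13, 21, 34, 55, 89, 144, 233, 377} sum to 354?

Starting from the Zeckendorf form and repeatedly splitting a term F_k into F_{k−1} + F_{k−2} (when neither is already used) reaches every representation.
354 = 233+89+21+8+3 = 233+89+21+8+2+1 = 233+55+34+21+8+3 = 233+89+21+5+3+2+1 = … (8 more), for 12 in all.

12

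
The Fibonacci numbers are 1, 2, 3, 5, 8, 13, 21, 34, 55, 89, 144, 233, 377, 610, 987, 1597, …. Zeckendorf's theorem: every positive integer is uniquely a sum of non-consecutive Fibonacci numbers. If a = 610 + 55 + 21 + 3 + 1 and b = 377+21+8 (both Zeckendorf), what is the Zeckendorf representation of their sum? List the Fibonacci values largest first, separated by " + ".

987 + 89 + 13 + 5 + 2

The two numbers are 690 and 406, so their sum is 1096.
Repeatedly subtract the largest Fibonacci number that fits:
largest Fibonacci ≤ 1096 is 987; 1096 − 987 = 109
largest Fibonacci ≤ 109 is 89; 109 − 89 = 20
largest Fibonacci ≤ 20 is 13; 20 − 13 = 7
largest Fibonacci ≤ 7 is 5; 7 − 5 = 2
largest Fibonacci ≤ 2 is 2; 2 − 2 = 0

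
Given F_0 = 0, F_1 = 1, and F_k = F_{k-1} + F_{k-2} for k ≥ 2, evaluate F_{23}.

28657

Iterating the recurrence up to F_{17} = 1597 and F_{16} = 987:
F_{18} = F_{17} + F_{16} = 1597 + 987 = 2584
F_{19} = F_{18} + F_{17} = 2584 + 1597 = 4181
F_{20} = F_{19} + F_{18} = 4181 + 2584 = 6765
F_{21} = F_{20} + F_{19} = 6765 + 4181 = 10946
F_{22} = F_{21} + F_{20} = 10946 + 6765 = 17711
F_{23} = F_{22} + F_{21} = 17711 + 10946 = 28657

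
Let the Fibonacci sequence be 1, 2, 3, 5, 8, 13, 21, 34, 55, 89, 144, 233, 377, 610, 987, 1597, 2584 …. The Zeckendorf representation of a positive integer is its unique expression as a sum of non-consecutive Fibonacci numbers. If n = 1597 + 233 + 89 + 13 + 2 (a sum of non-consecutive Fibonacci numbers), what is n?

1934

1597 + 233 + 89 + 13 + 2 = 1934.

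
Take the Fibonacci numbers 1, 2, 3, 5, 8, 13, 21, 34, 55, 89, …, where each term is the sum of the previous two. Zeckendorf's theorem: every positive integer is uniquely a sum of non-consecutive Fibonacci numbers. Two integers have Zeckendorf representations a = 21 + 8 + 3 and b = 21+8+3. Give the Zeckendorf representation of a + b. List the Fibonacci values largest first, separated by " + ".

The two numbers are 32 and 32, so their sum is 64.
64: greatest Fibonacci not exceeding it is 55, leaving 9
9: greatest Fibonacci not exceeding it is 8, leaving 1
1: greatest Fibonacci not exceeding it is 1, leaving 0

55 + 8 + 1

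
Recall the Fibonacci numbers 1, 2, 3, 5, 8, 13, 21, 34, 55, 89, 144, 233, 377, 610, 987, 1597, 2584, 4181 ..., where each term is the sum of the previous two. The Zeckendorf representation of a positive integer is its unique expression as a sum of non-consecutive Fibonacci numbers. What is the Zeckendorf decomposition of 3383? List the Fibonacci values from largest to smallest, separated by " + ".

Greedy algorithm:
3383 − 2584 = 799
799 − 610 = 189
189 − 144 = 45
45 − 34 = 11
11 − 8 = 3
3 − 3 = 0
So 3383 = 2584 + 610 + 144 + 34 + 8 + 3, with no two terms consecutive in the sequence.

2584 + 610 + 144 + 34 + 8 + 3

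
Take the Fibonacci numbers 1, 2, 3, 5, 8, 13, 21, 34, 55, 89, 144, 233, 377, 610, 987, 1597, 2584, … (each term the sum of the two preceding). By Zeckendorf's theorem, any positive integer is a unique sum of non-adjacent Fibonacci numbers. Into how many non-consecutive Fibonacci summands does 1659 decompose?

4

Greedy algorithm:
1659 − 1597 = 62
62 − 55 = 7
7 − 5 = 2
2 − 2 = 0
1659 = 1597 + 55 + 5 + 2, which has 4 terms.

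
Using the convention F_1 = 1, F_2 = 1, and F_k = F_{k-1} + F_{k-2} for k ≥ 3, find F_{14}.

377

Iterating the recurrence up to F_{9} = 34 and F_{8} = 21:
F_{10} = F_{9} + F_{8} = 34 + 21 = 55
F_{11} = F_{10} + F_{9} = 55 + 34 = 89
F_{12} = F_{11} + F_{10} = 89 + 55 = 144
F_{13} = F_{12} + F_{11} = 144 + 89 = 233
F_{14} = F_{13} + F_{12} = 233 + 144 = 377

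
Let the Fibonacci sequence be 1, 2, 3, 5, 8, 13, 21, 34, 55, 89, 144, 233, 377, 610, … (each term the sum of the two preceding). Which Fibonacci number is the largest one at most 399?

377 ≤ 399 < 610, so the largest Fibonacci number not exceeding 399 is 377.

377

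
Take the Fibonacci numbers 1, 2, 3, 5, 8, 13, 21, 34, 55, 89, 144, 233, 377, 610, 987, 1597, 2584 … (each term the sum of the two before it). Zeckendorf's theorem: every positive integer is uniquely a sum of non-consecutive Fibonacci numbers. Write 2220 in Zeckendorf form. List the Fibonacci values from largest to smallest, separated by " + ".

1597 + 610 + 13

Greedy algorithm:
2220 − 1597 = 623
623 − 610 = 13
13 − 13 = 0
So 2220 = 1597 + 610 + 13, with no two terms consecutive in the sequence.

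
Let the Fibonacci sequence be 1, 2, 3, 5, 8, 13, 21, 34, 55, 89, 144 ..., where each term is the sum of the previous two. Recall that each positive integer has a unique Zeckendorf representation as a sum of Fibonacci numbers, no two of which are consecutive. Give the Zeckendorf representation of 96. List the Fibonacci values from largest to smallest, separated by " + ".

take 89 (≤ 96); 96 − 89 = 7
take 5 (≤ 7); 7 − 5 = 2
take 2 (≤ 2); 2 − 2 = 0
So 96 = 89 + 5 + 2, with no two terms consecutive in the sequence.

89 + 5 + 2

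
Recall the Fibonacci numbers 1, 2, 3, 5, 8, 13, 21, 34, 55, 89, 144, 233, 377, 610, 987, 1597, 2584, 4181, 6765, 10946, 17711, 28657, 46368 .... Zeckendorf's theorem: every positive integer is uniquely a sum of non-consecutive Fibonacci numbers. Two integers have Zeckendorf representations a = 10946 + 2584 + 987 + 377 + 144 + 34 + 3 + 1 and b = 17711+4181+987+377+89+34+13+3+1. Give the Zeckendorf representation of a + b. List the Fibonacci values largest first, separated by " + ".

28657 + 6765 + 2584 + 377 + 89

The two numbers are 15076 and 23396, so their sum is 38472.
Greedily peel off the largest Fibonacci term at each step:
38472 − 28657 = 9815
9815 − 6765 = 3050
3050 − 2584 = 466
466 − 377 = 89
89 − 89 = 0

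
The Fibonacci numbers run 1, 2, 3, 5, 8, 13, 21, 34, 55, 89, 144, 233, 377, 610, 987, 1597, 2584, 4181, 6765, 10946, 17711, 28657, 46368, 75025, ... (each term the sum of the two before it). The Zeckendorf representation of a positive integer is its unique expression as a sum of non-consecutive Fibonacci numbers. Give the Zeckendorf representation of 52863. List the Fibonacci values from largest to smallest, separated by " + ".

46368 + 4181 + 1597 + 610 + 89 + 13 + 5

Greedily peel off the largest Fibonacci term at each step:
take 46368 (≤ 52863); 52863 − 46368 = 6495
take 4181 (≤ 6495); 6495 − 4181 = 2314
take 1597 (≤ 2314); 2314 − 1597 = 717
take 610 (≤ 717); 717 − 610 = 107
take 89 (≤ 107); 107 − 89 = 18
take 13 (≤ 18); 18 − 13 = 5
take 5 (≤ 5); 5 − 5 = 0
So 52863 = 46368 + 4181 + 1597 + 610 + 89 + 13 + 5, with no two terms consecutive in the sequence.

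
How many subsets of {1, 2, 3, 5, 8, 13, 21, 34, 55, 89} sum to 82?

6

82 = 55+21+5+1 = 55+21+3+2+1 = 55+13+8+5+1 = 55+13+8+3+2+1 = … (2 more), for 6 in all.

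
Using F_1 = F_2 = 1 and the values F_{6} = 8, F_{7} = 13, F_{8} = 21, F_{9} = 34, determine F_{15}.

610

By the addition formula F_{m+n} = F_m F_{n+1} + F_{m−1} F_n with m=9, n=6: F_{15} = 34·13 + 21·8 = 442 + 168 = 610.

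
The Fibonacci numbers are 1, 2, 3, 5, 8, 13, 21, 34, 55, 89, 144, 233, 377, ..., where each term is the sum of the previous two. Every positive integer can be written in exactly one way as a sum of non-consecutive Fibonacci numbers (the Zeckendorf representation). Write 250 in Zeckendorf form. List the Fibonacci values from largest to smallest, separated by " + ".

233 + 13 + 3 + 1

Repeatedly subtract the largest Fibonacci number that fits:
233 ≤ 250 < 377, so take 233; remainder 17
13 ≤ 17 < 21, so take 13; remainder 4
3 ≤ 4 < 5, so take 3; remainder 1
1 ≤ 1 < 2, so take 1; remainder 0
So 250 = 233 + 13 + 3 + 1, with no two terms consecutive in the sequence.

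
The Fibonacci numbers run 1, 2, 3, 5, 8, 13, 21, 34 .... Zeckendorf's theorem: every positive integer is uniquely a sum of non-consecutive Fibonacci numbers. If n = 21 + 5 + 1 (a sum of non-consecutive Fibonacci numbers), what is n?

27

21 + 5 + 1 = 27.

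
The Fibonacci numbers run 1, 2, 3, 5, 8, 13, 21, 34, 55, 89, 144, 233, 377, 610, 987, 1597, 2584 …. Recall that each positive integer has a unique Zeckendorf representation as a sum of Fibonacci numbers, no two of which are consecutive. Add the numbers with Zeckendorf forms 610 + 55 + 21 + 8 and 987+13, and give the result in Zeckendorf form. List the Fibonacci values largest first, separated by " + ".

The two numbers are 694 and 1000, so their sum is 1694.
subtract 1597 from 1694: 97 remains
subtract 89 from 97: 8 remains
subtract 8 from 8: 0 remains

1597 + 89 + 8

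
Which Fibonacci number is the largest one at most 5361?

4181

4181 ≤ 5361 < 6765, so the largest Fibonacci number not exceeding 5361 is 4181.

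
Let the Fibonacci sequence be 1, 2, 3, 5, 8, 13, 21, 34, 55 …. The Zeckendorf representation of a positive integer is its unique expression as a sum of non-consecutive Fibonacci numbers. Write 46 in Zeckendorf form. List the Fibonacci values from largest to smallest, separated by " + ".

Greedily peel off the largest Fibonacci term at each step:
take 34 (≤ 46); 46 − 34 = 12
take 8 (≤ 12); 12 − 8 = 4
take 3 (≤ 4); 4 − 3 = 1
take 1 (≤ 1); 1 − 1 = 0
So 46 = 34 + 8 + 3 + 1, with no two terms consecutive in the sequence.

34 + 8 + 3 + 1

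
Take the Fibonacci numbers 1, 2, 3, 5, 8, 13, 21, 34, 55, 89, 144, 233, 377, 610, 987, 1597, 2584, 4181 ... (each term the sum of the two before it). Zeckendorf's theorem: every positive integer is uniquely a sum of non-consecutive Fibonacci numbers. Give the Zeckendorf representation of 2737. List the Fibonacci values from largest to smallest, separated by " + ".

largest Fibonacci ≤ 2737 is 2584; 2737 − 2584 = 153
largest Fibonacci ≤ 153 is 144; 153 − 144 = 9
largest Fibonacci ≤ 9 is 8; 9 − 8 = 1
largest Fibonacci ≤ 1 is 1; 1 − 1 = 0
So 2737 = 2584 + 144 + 8 + 1, with no two terms consecutive in the sequence.

2584 + 144 + 8 + 1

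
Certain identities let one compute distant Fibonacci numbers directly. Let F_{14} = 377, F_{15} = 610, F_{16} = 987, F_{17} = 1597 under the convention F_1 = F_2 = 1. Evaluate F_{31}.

1346269

By the addition formula F_{m+n} = F_m F_{n+1} + F_{m−1} F_n with m=17, n=14: F_{31} = 1597·610 + 987·377 = 974170 + 372099 = 1346269.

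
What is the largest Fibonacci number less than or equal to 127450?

121393 ≤ 127450 < 196418, so the largest Fibonacci number not exceeding 127450 is 121393.

121393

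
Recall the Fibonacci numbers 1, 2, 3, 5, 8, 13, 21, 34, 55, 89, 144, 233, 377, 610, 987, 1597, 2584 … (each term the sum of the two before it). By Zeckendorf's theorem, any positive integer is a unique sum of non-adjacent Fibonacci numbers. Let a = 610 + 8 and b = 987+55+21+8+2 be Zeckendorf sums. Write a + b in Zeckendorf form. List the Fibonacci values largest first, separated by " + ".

1597 + 89 + 5

The two numbers are 618 and 1073, so their sum is 1691.
Greedy algorithm:
largest Fibonacci ≤ 1691 is 1597; 1691 − 1597 = 94
largest Fibonacci ≤ 94 is 89; 94 − 89 = 5
largest Fibonacci ≤ 5 is 5; 5 − 5 = 0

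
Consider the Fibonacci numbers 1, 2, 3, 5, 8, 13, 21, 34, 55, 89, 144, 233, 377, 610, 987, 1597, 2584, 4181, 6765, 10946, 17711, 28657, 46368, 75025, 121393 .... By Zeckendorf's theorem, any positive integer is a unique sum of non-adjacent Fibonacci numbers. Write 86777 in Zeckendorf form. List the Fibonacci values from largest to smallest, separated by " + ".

75025 + 10946 + 610 + 144 + 34 + 13 + 5

largest Fibonacci ≤ 86777 is 75025; 86777 − 75025 = 11752
largest Fibonacci ≤ 11752 is 10946; 11752 − 10946 = 806
largest Fibonacci ≤ 806 is 610; 806 − 610 = 196
largest Fibonacci ≤ 196 is 144; 196 − 144 = 52
largest Fibonacci ≤ 52 is 34; 52 − 34 = 18
largest Fibonacci ≤ 18 is 13; 18 − 13 = 5
largest Fibonacci ≤ 5 is 5; 5 − 5 = 0
So 86777 = 75025 + 10946 + 610 + 144 + 34 + 13 + 5, with no two terms consecutive in the sequence.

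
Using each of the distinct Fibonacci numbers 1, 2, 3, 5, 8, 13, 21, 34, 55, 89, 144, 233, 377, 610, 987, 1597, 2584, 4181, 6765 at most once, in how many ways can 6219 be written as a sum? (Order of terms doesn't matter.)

6219 = 4181+1597+377+55+8+1 = 4181+1597+377+55+5+3+1 = 4181+1597+377+34+21+8+1 = 4181+1597+233+144+55+8+1 = … (35 more), for 39 in all.

39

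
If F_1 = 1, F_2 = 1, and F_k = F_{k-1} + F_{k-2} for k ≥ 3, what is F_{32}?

Iterating the recurrence up to F_{24} = 46368 and F_{23} = 28657:
F_{25} = F_{24} + F_{23} = 46368 + 28657 = 75025
F_{26} = F_{25} + F_{24} = 75025 + 46368 = 121393
F_{27} = F_{26} + F_{25} = 121393 + 75025 = 196418
F_{28} = F_{27} + F_{26} = 196418 + 121393 = 317811
F_{29} = F_{28} + F_{27} = 317811 + 196418 = 514229
F_{30} = F_{29} + F_{28} = 514229 + 317811 = 832040
F_{31} = F_{30} + F_{29} = 832040 + 514229 = 1346269
F_{32} = F_{31} + F_{30} = 1346269 + 832040 = 2178309

2178309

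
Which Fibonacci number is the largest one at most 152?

144 ≤ 152 < 233, so the largest Fibonacci number not exceeding 152 is 144.

144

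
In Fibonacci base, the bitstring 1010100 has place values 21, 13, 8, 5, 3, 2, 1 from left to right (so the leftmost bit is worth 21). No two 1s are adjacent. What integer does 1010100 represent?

32

Summing the place values of the 1 bits: 21 + 8 + 3 = 32.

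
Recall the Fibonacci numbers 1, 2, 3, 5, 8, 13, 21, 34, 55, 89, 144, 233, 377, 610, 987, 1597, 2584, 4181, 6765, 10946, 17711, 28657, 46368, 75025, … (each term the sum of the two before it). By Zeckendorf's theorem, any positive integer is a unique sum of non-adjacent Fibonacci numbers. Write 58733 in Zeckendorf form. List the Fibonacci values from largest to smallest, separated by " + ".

58733: greatest Fibonacci not exceeding it is 46368, leaving 12365
12365: greatest Fibonacci not exceeding it is 10946, leaving 1419
1419: greatest Fibonacci not exceeding it is 987, leaving 432
432: greatest Fibonacci not exceeding it is 377, leaving 55
55: greatest Fibonacci not exceeding it is 55, leaving 0
So 58733 = 46368 + 10946 + 987 + 377 + 55, with no two terms consecutive in the sequence.

46368 + 10946 + 987 + 377 + 55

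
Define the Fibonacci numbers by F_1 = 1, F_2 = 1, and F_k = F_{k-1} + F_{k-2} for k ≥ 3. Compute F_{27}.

196418

Iterating the recurrence up to F_{21} = 10946 and F_{20} = 6765:
F_{22} = F_{21} + F_{20} = 10946 + 6765 = 17711
F_{23} = F_{22} + F_{21} = 17711 + 10946 = 28657
F_{24} = F_{23} + F_{22} = 28657 + 17711 = 46368
F_{25} = F_{24} + F_{23} = 46368 + 28657 = 75025
F_{26} = F_{25} + F_{24} = 75025 + 46368 = 121393
F_{27} = F_{26} + F_{25} = 121393 + 75025 = 196418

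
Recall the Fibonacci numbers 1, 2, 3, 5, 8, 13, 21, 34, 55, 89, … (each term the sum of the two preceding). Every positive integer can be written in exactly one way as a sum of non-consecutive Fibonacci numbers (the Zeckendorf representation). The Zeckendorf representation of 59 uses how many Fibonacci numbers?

subtract 55 from 59: 4 remains
subtract 3 from 4: 1 remains
subtract 1 from 1: 0 remains
59 = 55 + 3 + 1, which has 3 terms.

3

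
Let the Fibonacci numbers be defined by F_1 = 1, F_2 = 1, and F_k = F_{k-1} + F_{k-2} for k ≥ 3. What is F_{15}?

Iterating the recurrence up to F_{11} = 89 and F_{10} = 55:
F_{12} = F_{11} + F_{10} = 89 + 55 = 144
F_{13} = F_{12} + F_{11} = 144 + 89 = 233
F_{14} = F_{13} + F_{12} = 233 + 144 = 377
F_{15} = F_{14} + F_{13} = 377 + 233 = 610

610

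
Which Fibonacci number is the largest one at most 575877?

514229 ≤ 575877 < 832040, so the largest Fibonacci number not exceeding 575877 is 514229.

514229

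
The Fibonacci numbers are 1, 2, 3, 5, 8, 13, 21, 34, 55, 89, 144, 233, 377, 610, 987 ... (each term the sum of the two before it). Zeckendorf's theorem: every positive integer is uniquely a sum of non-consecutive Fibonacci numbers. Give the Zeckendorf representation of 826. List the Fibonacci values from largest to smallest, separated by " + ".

610 + 144 + 55 + 13 + 3 + 1

Repeatedly subtract the largest Fibonacci number that fits:
take 610 (≤ 826); 826 − 610 = 216
take 144 (≤ 216); 216 − 144 = 72
take 55 (≤ 72); 72 − 55 = 17
take 13 (≤ 17); 17 − 13 = 4
take 3 (≤ 4); 4 − 3 = 1
take 1 (≤ 1); 1 − 1 = 0
So 826 = 610 + 144 + 55 + 13 + 3 + 1, with no two terms consecutive in the sequence.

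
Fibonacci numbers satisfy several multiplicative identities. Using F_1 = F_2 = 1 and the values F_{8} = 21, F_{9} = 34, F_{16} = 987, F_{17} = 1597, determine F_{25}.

By the addition formula F_{m+n} = F_m F_{n+1} + F_{m−1} F_n with m=9, n=16: F_{25} = 34·1597 + 21·987 = 54298 + 20727 = 75025.

75025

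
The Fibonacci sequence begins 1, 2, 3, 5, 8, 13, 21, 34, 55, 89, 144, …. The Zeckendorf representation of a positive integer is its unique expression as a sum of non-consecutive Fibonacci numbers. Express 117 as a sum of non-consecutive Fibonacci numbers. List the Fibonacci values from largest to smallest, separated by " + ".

Repeatedly subtract the largest Fibonacci number that fits:
largest Fibonacci ≤ 117 is 89; 117 − 89 = 28
largest Fibonacci ≤ 28 is 21; 28 − 21 = 7
largest Fibonacci ≤ 7 is 5; 7 − 5 = 2
largest Fibonacci ≤ 2 is 2; 2 − 2 = 0
So 117 = 89 + 21 + 5 + 2, with no two terms consecutive in the sequence.

89 + 21 + 5 + 2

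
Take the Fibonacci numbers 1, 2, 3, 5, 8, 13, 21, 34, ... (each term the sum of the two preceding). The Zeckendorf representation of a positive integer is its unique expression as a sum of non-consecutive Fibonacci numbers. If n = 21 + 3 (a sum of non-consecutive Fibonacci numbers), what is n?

21 + 3 = 24.

24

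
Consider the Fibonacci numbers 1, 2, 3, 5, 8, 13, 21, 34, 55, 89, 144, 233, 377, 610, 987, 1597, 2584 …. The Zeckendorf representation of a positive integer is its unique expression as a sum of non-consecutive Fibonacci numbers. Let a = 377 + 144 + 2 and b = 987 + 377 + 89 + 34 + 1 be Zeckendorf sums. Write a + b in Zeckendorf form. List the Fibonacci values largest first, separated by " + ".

1597 + 377 + 34 + 3

The two numbers are 523 and 1488, so their sum is 2011.
largest Fibonacci ≤ 2011 is 1597; 2011 − 1597 = 414
largest Fibonacci ≤ 414 is 377; 414 − 377 = 37
largest Fibonacci ≤ 37 is 34; 37 − 34 = 3
largest Fibonacci ≤ 3 is 3; 3 − 3 = 0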